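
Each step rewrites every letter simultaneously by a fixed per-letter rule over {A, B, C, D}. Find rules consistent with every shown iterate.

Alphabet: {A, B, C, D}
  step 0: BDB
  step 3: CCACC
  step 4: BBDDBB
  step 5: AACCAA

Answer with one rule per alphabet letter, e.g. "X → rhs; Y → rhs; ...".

A->DD, B->A, C->B, D->C

  step 4 ⇒ step 5: BBDDBB ⇒ A·A·C·C·A·A
    B ↦ A
    D ↦ C
  step 3 ⇒ step 4: CCACC ⇒ B·B·DD·B·B
    A ↦ DD
  step 3 ⇒ step 4: CCACC ⇒ B·B·DD·B·B
    C ↦ B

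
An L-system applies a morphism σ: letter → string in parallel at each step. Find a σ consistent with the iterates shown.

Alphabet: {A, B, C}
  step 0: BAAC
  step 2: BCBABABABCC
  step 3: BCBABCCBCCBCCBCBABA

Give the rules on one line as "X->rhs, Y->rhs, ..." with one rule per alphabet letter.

  step 2 ⇒ step 3: BCBABABABCC ⇒ BC·BA·BC·C·BC·C·BC·C·BC·BA·BA
    A ↦ C
    B ↦ BC
    C ↦ BA

A->C, B->BC, C->BA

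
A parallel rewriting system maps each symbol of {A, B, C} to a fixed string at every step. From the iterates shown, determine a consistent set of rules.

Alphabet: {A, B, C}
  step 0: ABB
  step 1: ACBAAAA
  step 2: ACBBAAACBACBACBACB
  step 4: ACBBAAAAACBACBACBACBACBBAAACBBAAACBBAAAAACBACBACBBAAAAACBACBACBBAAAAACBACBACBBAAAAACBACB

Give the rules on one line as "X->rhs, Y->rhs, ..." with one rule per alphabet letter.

  step 1 ⇒ step 2: ACBAAAA ⇒ ACB·B·AA·ACB·ACB·ACB·ACB
    A ↦ ACB
    B ↦ AA
    C ↦ B

A->ACB, B->AA, C->B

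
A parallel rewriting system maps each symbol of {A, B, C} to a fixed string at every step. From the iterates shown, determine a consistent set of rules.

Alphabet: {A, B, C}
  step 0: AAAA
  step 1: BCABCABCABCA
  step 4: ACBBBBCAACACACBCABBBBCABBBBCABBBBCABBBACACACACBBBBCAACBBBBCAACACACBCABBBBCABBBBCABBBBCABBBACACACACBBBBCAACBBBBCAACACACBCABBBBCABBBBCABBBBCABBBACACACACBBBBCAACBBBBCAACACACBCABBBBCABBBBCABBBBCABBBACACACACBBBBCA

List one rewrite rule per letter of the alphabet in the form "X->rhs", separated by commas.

A->BCA, B->AC, C->BBB

  step 0 ⇒ step 1: AAAA ⇒ BCA·BCA·BCA·BCA
    A ↦ BCA
    B ↦ AC  (constrained at step 1)
    C ↦ BBB  (constrained at step 1)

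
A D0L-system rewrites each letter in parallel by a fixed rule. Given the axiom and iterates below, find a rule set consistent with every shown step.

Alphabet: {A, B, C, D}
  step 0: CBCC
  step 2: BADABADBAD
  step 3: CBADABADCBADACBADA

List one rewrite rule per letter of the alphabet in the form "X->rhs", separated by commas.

  step 2 ⇒ step 3: BADABADBAD ⇒ C·BAD·A·BAD·C·BAD·A·C·BAD·A
    A ↦ BAD
    B ↦ C
    D ↦ A
    C ↦ A  (constrained at step 0)

A->BAD, B->C, C->A, D->A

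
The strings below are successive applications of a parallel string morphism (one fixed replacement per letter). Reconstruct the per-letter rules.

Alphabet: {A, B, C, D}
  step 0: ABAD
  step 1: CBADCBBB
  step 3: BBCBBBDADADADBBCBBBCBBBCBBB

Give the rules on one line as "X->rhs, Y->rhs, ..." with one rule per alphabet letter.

A->CB, B->AD, C->D, D->BB

  step 0 ⇒ step 1: ABAD ⇒ CB·AD·CB·BB
    A ↦ CB
    B ↦ AD
    D ↦ BB
    C ↦ D  (constrained at step 1)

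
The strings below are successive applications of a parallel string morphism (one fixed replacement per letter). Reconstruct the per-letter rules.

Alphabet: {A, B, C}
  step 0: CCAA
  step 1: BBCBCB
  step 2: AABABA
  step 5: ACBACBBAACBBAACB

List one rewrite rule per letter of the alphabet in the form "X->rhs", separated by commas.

A->CB, B->A, C->B

  step 1 ⇒ step 2: BBCBCB ⇒ A·A·B·A·B·A
    B ↦ A
    C ↦ B
  step 0 ⇒ step 1: CCAA ⇒ B·B·CB·CB
    A ↦ CB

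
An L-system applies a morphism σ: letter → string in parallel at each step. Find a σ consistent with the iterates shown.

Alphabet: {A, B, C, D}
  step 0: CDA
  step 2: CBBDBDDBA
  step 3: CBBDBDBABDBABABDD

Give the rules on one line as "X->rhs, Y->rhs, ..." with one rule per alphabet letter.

  step 2 ⇒ step 3: CBBDBDDBA ⇒ CB·BD·BD·BA·BD·BA·BA·BD·D
    A ↦ D
    B ↦ BD
    C ↦ CB
    D ↦ BA

A->D, B->BD, C->CB, D->BA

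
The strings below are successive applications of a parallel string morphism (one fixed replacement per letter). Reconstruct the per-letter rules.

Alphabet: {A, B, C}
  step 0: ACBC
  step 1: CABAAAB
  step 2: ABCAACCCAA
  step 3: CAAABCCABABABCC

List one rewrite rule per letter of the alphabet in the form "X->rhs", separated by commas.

  step 2 ⇒ step 3: ABCAACCCAA ⇒ C·AA·AB·C·C·AB·AB·AB·C·C
    A ↦ C
    B ↦ AA
    C ↦ AB

A->C, B->AA, C->AB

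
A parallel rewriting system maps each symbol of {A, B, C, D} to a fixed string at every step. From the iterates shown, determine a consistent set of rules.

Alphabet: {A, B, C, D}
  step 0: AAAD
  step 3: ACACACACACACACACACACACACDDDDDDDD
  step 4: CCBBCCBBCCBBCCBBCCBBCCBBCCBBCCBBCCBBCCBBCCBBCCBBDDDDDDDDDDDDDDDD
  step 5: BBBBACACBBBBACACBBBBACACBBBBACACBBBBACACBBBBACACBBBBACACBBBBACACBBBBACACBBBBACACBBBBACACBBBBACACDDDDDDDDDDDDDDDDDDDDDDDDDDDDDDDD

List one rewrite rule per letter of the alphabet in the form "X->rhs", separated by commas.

A->CC, B->AC, C->BB, D->DD

  step 4 ⇒ step 5: CCBBCCBBCCBBCCBBCCBBCCBBCCBBCCBBCCBBCCBBCCBBCCBBDDDDDDDDDDDDDDDD ⇒ BB·BB·AC·AC·BB·BB·AC·AC·BB·BB·AC·AC·BB·BB·AC·AC·BB·BB·AC·AC·BB·BB·AC·AC·BB·BB·AC·AC·BB·BB·AC·AC·BB·BB·AC·AC·BB·BB·AC·AC·BB·BB·AC·AC·BB·BB·AC·AC·DD·DD·DD·DD·DD·DD·DD·DD·DD·DD·DD·DD·DD·DD·DD·DD
    B ↦ AC
    C ↦ BB
    D ↦ DD
  step 3 ⇒ step 4: ACACACACACACACACACACACACDDDDDDDD ⇒ CC·BB·CC·BB·CC·BB·CC·BB·CC·BB·CC·BB·CC·BB·CC·BB·CC·BB·CC·BB·CC·BB·CC·BB·DD·DD·DD·DD·DD·DD·DD·DD
    A ↦ CC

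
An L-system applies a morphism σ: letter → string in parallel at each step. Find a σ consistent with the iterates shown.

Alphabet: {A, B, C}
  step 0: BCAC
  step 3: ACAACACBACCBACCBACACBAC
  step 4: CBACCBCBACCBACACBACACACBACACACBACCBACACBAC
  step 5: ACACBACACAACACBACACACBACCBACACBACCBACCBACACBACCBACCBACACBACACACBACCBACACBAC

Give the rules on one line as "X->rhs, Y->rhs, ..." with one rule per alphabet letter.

A->CB, B->A, C->AC

  step 4 ⇒ step 5: CBACCBCBACCBACACBACACACBACACACBACCBACACBAC ⇒ AC·A·CB·AC·AC·A·AC·A·CB·AC·AC·A·CB·AC·CB·AC·A·CB·AC·CB·AC·CB·AC·A·CB·AC·CB·AC·CB·AC·A·CB·AC·AC·A·CB·AC·CB·AC·A·CB·AC
    A ↦ CB
    B ↦ A
    C ↦ AC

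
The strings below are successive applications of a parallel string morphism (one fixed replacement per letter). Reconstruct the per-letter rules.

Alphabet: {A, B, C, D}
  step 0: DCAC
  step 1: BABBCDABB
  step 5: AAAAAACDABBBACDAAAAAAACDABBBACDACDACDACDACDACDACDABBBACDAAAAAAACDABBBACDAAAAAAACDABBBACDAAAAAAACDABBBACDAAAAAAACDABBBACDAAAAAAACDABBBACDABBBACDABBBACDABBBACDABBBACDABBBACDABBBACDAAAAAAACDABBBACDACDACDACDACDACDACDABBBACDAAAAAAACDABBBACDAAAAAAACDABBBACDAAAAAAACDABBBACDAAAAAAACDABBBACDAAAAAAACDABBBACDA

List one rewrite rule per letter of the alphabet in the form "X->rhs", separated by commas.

  step 0 ⇒ step 1: DCAC ⇒ BA·BB·CDA·BB
    A ↦ CDA
    C ↦ BB
    D ↦ BA
    B ↦ AA  (constrained at step 1)

A->CDA, B->AA, C->BB, D->BA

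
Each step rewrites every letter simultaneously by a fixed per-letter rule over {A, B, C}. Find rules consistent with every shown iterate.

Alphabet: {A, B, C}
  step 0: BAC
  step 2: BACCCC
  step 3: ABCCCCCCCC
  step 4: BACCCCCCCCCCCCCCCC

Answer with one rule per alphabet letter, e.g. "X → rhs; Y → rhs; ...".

  step 3 ⇒ step 4: ABCCCCCCCC ⇒ B·A·CC·CC·CC·CC·CC·CC·CC·CC
    A ↦ B
    B ↦ A
    C ↦ CC

A->B, B->A, C->CC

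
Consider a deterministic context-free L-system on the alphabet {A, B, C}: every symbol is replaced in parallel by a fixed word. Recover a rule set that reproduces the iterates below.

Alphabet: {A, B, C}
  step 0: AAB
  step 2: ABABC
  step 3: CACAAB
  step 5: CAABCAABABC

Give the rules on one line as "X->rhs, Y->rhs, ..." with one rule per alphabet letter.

A->C, B->A, C->AB

  step 2 ⇒ step 3: ABABC ⇒ C·A·C·A·AB
    A ↦ C
    B ↦ A
    C ↦ AB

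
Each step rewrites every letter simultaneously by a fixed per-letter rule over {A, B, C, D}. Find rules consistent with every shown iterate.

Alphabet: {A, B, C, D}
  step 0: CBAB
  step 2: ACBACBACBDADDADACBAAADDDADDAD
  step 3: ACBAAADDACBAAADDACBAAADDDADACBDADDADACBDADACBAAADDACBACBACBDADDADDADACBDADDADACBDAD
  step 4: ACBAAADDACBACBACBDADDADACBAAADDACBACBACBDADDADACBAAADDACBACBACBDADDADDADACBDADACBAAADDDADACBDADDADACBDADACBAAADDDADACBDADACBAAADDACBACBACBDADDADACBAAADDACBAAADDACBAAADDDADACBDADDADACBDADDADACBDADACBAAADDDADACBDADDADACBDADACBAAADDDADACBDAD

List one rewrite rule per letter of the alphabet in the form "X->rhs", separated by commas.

A->ACB, B->DD, C->AAA, D->DAD

  step 3 ⇒ step 4: ACBAAADDACBAAADDACBAAADDDADACBDADDADACBDADACBAAADDACBACBACBDADDADDADACBDADDADACBDAD ⇒ ACB·AAA·DD·ACB·ACB·ACB·DAD·DAD·ACB·AAA·DD·ACB·ACB·ACB·DAD·DAD·ACB·AAA·DD·ACB·ACB·ACB·DAD·DAD·DAD·ACB·DAD·ACB·AAA·DD·DAD·ACB·DAD·DAD·ACB·DAD·ACB·AAA·DD·DAD·ACB·DAD·ACB·AAA·DD·ACB·ACB·ACB·DAD·DAD·ACB·AAA·DD·ACB·AAA·DD·ACB·AAA·DD·DAD·ACB·DAD·DAD·ACB·DAD·DAD·ACB·DAD·ACB·AAA·DD·DAD·ACB·DAD·DAD·ACB·DAD·ACB·AAA·DD·DAD·ACB·DAD
    A ↦ ACB
    B ↦ DD
    C ↦ AAA
    D ↦ DAD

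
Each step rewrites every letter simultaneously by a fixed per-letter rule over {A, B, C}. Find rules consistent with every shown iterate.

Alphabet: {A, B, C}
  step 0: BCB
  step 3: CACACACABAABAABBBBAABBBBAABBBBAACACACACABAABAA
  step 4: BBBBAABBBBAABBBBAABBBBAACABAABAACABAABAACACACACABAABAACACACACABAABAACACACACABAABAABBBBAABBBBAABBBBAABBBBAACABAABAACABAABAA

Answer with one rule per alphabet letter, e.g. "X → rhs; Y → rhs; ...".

  step 3 ⇒ step 4: CACACACABAABAABBBBAABBBBAABBBBAACACACACABAABAA ⇒ BBB·BAA·BBB·BAA·BBB·BAA·BBB·BAA·CA·BAA·BAA·CA·BAA·BAA·CA·CA·CA·CA·BAA·BAA·CA·CA·CA·CA·BAA·BAA·CA·CA·CA·CA·BAA·BAA·BBB·BAA·BBB·BAA·BBB·BAA·BBB·BAA·CA·BAA·BAA·CA·BAA·BAA
    A ↦ BAA
    B ↦ CA
    C ↦ BBB

A->BAA, B->CA, C->BBB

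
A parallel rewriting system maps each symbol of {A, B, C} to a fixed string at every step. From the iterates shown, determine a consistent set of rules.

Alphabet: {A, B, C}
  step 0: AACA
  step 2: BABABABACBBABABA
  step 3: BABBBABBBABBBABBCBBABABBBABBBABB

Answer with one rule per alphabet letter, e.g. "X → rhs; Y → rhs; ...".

  step 2 ⇒ step 3: BABABABACBBABABA ⇒ BA·BB·BA·BB·BA·BB·BA·BB·CB·BA·BA·BB·BA·BB·BA·BB
    A ↦ BB
    B ↦ BA
    C ↦ CB

A->BB, B->BA, C->CB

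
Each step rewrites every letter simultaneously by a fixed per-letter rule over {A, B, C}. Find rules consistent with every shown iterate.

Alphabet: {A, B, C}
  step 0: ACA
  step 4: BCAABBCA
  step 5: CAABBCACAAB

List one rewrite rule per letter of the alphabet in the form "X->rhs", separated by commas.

  step 4 ⇒ step 5: BCAABBCA ⇒ CA·A·B·B·CA·CA·A·B
    A ↦ B
    B ↦ CA
    C ↦ A

A->B, B->CA, C->A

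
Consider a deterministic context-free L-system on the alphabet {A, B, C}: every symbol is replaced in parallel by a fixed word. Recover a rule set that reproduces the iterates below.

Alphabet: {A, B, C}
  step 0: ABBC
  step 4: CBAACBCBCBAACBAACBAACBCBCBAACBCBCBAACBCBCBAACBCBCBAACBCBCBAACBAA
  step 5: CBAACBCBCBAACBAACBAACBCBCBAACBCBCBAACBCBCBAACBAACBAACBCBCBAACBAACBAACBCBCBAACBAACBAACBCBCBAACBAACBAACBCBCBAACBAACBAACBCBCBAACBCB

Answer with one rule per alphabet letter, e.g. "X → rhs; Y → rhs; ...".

  step 4 ⇒ step 5: CBAACBCBCBAACBAACBAACBCBCBAACBCBCBAACBCBCBAACBCBCBAACBCBCBAACBAA ⇒ CB·AA·CB·CB·CB·AA·CB·AA·CB·AA·CB·CB·CB·AA·CB·CB·CB·AA·CB·CB·CB·AA·CB·AA·CB·AA·CB·CB·CB·AA·CB·AA·CB·AA·CB·CB·CB·AA·CB·AA·CB·AA·CB·CB·CB·AA·CB·AA·CB·AA·CB·CB·CB·AA·CB·AA·CB·AA·CB·CB·CB·AA·CB·CB
    A ↦ CB
    B ↦ AA
    C ↦ CB

A->CB, B->AA, C->CB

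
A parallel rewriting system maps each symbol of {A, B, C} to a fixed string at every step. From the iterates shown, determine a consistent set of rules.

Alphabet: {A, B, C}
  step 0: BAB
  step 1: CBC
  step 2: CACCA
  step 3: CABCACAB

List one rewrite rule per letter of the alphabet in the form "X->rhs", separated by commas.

A->B, B->C, C->CA

  step 2 ⇒ step 3: CACCA ⇒ CA·B·CA·CA·B
    A ↦ B
    C ↦ CA
  step 0 ⇒ step 1: BAB ⇒ C·B·C
    B ↦ C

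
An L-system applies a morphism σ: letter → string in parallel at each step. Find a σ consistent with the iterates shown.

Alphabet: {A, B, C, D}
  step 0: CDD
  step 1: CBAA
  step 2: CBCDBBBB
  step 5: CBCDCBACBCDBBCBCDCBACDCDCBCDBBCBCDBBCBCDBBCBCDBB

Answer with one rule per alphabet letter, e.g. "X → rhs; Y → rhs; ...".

A->BB, B->CD, C->CB, D->A

  step 1 ⇒ step 2: CBAA ⇒ CB·CD·BB·BB
    A ↦ BB
    B ↦ CD
    C ↦ CB
  step 0 ⇒ step 1: CDD ⇒ CB·A·A
    D ↦ A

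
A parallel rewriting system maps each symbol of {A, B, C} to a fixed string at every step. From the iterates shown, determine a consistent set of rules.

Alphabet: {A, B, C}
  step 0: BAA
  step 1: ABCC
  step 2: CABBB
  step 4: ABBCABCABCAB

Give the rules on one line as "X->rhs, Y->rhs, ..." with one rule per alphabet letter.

  step 1 ⇒ step 2: ABCC ⇒ C·AB·B·B
    A ↦ C
    B ↦ AB
    C ↦ B

A->C, B->AB, C->B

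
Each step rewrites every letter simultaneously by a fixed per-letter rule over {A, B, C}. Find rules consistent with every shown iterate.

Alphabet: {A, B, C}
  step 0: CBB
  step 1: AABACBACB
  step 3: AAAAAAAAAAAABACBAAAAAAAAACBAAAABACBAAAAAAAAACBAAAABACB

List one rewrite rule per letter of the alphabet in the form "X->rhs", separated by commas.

A->AA, B->ACB, C->AAB

  step 0 ⇒ step 1: CBB ⇒ AAB·ACB·ACB
    B ↦ ACB
    C ↦ AAB
    A ↦ AA  (constrained at step 1)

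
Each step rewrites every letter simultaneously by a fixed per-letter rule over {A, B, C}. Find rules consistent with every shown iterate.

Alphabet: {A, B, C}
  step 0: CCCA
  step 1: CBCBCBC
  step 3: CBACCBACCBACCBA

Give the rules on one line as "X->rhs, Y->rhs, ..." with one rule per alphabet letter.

  step 0 ⇒ step 1: CCCA ⇒ CB·CB·CB·C
    A ↦ C
    C ↦ CB
    B ↦ A  (constrained at step 1)

A->C, B->A, C->CB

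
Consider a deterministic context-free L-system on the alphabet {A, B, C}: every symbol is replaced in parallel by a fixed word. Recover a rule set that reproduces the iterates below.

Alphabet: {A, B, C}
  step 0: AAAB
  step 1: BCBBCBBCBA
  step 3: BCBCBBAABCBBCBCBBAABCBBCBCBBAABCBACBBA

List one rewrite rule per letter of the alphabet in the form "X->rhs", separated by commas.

A->BCB, B->A, C->CBB

  step 0 ⇒ step 1: AAAB ⇒ BCB·BCB·BCB·A
    A ↦ BCB
    B ↦ A
    C ↦ CBB  (constrained at step 1)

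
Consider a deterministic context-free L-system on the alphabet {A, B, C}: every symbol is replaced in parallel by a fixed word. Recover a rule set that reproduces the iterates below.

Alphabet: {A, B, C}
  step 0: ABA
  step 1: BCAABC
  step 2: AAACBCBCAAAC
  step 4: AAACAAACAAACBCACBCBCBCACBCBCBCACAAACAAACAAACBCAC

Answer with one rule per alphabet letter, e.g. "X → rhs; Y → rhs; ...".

  step 1 ⇒ step 2: BCAABC ⇒ AA·AC·BC·BC·AA·AC
    A ↦ BC
    B ↦ AA
    C ↦ AC

A->BC, B->AA, C->AC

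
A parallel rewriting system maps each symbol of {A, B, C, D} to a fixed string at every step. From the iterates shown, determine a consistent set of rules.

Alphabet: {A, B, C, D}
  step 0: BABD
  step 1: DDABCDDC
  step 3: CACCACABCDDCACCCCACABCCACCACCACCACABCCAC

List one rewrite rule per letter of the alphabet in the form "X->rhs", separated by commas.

  step 0 ⇒ step 1: BABD ⇒ DD·ABC·DD·C
    A ↦ ABC
    B ↦ DD
    D ↦ C
    C ↦ CAC  (constrained at step 1)

A->ABC, B->DD, C->CAC, D->C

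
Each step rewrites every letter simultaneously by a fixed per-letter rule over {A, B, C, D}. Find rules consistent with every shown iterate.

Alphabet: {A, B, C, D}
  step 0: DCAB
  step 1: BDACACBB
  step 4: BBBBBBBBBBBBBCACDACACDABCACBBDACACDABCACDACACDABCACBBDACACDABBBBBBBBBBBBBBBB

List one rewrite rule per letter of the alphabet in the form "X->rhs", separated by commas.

  step 0 ⇒ step 1: DCAB ⇒ B·DA·CAC·BB
    A ↦ CAC
    B ↦ BB
    C ↦ DA
    D ↦ B

A->CAC, B->BB, C->DA, D->B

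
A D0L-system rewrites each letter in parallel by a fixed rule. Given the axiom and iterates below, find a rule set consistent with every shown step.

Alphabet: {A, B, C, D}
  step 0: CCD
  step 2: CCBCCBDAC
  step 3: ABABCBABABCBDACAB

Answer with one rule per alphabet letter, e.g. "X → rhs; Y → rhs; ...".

A->C, B->CB, C->AB, D->DA

  step 2 ⇒ step 3: CCBCCBDAC ⇒ AB·AB·CB·AB·AB·CB·DA·C·AB
    A ↦ C
    B ↦ CB
    C ↦ AB
    D ↦ DA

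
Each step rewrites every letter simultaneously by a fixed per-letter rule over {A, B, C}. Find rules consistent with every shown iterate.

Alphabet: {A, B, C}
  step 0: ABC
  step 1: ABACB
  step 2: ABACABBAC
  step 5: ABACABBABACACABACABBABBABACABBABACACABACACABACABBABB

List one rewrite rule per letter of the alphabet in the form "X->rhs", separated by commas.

  step 1 ⇒ step 2: ABACB ⇒ AB·AC·AB·B·AC
    A ↦ AB
    B ↦ AC
    C ↦ B

A->AB, B->AC, C->B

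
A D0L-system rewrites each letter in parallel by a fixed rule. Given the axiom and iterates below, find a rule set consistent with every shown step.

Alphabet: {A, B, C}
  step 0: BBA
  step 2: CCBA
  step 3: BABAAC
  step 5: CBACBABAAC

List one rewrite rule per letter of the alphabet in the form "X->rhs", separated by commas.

  step 2 ⇒ step 3: CCBA ⇒ BA·BA·A·C
    A ↦ C
    B ↦ A
    C ↦ BA

A->C, B->A, C->BA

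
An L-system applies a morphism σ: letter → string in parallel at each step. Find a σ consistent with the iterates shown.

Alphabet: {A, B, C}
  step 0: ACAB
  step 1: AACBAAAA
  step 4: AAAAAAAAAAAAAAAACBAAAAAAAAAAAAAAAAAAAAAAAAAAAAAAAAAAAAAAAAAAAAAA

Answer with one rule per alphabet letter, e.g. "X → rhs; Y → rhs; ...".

A->AA, B->AA, C->CB

  step 0 ⇒ step 1: ACAB ⇒ AA·CB·AA·AA
    A ↦ AA
    B ↦ AA
    C ↦ CB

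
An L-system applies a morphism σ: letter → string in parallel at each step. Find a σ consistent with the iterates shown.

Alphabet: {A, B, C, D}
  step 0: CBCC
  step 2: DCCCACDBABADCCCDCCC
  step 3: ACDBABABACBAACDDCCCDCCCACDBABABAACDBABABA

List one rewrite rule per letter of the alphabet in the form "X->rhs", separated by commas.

A->C, B->DCC, C->BA, D->ACD

  step 2 ⇒ step 3: DCCCACDBABADCCCDCCC ⇒ ACD·BA·BA·BA·C·BA·ACD·DCC·C·DCC·C·ACD·BA·BA·BA·ACD·BA·BA·BA
    A ↦ C
    B ↦ DCC
    C ↦ BA
    D ↦ ACD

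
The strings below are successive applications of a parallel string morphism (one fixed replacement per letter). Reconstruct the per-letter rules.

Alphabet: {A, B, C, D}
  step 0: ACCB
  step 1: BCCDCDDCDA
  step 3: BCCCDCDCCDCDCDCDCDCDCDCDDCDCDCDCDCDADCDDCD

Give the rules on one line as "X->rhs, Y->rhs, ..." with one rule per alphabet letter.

  step 0 ⇒ step 1: ACCB ⇒ BCC·DCD·DCD·A
    A ↦ BCC
    B ↦ A
    C ↦ DCD
    D ↦ C  (constrained at step 1)

A->BCC, B->A, C->DCD, D->C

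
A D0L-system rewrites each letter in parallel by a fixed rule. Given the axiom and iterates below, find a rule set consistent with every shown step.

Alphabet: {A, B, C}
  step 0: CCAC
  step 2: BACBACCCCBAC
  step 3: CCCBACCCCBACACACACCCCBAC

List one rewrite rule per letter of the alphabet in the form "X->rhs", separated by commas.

  step 2 ⇒ step 3: BACBACCCCBAC ⇒ CCC·B·AC·CCC·B·AC·AC·AC·AC·CCC·B·AC
    A ↦ B
    B ↦ CCC
    C ↦ AC

A->B, B->CCC, C->AC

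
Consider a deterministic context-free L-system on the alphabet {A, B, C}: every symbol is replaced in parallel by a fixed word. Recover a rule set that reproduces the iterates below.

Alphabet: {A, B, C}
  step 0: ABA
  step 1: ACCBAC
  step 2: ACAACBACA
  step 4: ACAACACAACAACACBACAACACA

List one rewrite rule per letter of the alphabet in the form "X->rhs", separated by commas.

  step 1 ⇒ step 2: ACCBAC ⇒ AC·A·A·CB·AC·A
    A ↦ AC
    B ↦ CB
    C ↦ A

A->AC, B->CB, C->A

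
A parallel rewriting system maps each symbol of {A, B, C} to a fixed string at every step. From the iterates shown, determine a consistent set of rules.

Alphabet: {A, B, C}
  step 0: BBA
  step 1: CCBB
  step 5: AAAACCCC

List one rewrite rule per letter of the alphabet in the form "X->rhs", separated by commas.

A->BB, B->C, C->A

  step 0 ⇒ step 1: BBA ⇒ C·C·BB
    A ↦ BB
    B ↦ C
    C ↦ A  (constrained at step 1)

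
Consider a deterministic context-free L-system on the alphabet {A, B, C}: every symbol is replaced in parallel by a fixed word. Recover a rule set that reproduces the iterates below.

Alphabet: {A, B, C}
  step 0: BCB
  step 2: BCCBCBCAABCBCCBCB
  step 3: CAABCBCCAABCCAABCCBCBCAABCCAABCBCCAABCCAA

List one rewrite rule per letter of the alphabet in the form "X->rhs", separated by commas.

  step 2 ⇒ step 3: BCCBCBCAABCBCCBCB ⇒ CAA·BC·BC·CAA·BC·CAA·BC·CB·CB·CAA·BC·CAA·BC·BC·CAA·BC·CAA
    A ↦ CB
    B ↦ CAA
    C ↦ BC

A->CB, B->CAA, C->BC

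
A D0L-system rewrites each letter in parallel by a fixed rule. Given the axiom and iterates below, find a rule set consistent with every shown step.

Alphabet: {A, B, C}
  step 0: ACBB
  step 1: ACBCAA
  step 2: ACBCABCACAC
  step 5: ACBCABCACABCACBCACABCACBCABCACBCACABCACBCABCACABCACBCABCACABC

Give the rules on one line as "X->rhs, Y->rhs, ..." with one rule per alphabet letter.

A->AC, B->A, C->BC

  step 1 ⇒ step 2: ACBCAA ⇒ AC·BC·A·BC·AC·AC
    A ↦ AC
    B ↦ A
    C ↦ BC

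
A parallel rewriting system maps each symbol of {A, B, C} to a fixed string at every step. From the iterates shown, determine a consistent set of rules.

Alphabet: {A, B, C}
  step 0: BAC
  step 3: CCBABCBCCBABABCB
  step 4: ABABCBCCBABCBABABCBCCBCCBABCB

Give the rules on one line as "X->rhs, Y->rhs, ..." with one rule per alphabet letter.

  step 3 ⇒ step 4: CCBABCBCCBABABCB ⇒ AB·AB·CB·C·CB·AB·CB·AB·AB·CB·C·CB·C·CB·AB·CB
    A ↦ C
    B ↦ CB
    C ↦ AB

A->C, B->CB, C->AB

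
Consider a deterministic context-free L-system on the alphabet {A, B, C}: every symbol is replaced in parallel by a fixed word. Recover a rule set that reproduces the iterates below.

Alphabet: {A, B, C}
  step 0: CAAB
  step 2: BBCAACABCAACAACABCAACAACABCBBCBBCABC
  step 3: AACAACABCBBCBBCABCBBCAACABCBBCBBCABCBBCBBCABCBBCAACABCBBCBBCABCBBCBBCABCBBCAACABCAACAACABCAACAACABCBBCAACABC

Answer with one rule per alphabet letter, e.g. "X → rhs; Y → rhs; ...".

A->BBC, B->AAC, C->ABC

  step 2 ⇒ step 3: BBCAACABCAACAACABCAACAACABCBBCBBCABC ⇒ AAC·AAC·ABC·BBC·BBC·ABC·BBC·AAC·ABC·BBC·BBC·ABC·BBC·BBC·ABC·BBC·AAC·ABC·BBC·BBC·ABC·BBC·BBC·ABC·BBC·AAC·ABC·AAC·AAC·ABC·AAC·AAC·ABC·BBC·AAC·ABC
    A ↦ BBC
    B ↦ AAC
    C ↦ ABC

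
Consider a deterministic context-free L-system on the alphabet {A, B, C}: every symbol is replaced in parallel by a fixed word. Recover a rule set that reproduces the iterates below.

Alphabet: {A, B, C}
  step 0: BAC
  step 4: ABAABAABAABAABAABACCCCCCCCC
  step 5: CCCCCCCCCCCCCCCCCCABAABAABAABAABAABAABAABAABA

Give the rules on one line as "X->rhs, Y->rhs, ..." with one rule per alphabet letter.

A->C, B->C, C->ABA

  step 4 ⇒ step 5: ABAABAABAABAABAABACCCCCCCCC ⇒ C·C·C·C·C·C·C·C·C·C·C·C·C·C·C·C·C·C·ABA·ABA·ABA·ABA·ABA·ABA·ABA·ABA·ABA
    A ↦ C
    B ↦ C
    C ↦ ABA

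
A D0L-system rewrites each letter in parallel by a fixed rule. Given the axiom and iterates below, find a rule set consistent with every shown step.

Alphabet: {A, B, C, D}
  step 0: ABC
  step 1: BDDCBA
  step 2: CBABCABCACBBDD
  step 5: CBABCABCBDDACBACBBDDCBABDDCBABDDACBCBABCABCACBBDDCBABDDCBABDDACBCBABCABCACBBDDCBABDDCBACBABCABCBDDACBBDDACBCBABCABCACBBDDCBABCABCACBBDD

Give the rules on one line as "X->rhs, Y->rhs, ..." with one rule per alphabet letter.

  step 1 ⇒ step 2: BDDCBA ⇒ CB·ABC·ABC·A·CB·BDD
    A ↦ BDD
    B ↦ CB
    C ↦ A
    D ↦ ABC

A->BDD, B->CB, C->A, D->ABC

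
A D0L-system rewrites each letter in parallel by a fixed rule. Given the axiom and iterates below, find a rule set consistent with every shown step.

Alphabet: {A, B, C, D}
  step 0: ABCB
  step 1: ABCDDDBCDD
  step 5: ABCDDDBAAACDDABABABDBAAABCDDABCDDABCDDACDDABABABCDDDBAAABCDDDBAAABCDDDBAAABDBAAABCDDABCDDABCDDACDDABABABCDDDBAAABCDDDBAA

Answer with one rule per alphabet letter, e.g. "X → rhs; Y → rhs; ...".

  step 0 ⇒ step 1: ABCB ⇒ AB·CDD·DB·CDD
    A ↦ AB
    B ↦ CDD
    C ↦ DB
    D ↦ A  (constrained at step 1)

A->AB, B->CDD, C->DB, D->A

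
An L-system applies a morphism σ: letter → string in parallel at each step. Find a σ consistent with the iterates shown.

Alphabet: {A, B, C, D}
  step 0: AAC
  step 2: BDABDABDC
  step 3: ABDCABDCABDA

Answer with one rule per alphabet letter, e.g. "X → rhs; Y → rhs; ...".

  step 2 ⇒ step 3: BDABDABDC ⇒ A·B·DC·A·B·DC·A·B·DA
    A ↦ DC
    B ↦ A
    C ↦ DA
    D ↦ B

A->DC, B->A, C->DA, D->B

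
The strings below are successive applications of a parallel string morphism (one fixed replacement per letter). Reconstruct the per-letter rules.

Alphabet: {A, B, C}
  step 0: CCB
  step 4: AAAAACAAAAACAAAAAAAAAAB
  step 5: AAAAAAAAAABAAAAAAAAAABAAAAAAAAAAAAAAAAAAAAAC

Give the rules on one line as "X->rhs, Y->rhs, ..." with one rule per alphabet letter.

  step 4 ⇒ step 5: AAAAACAAAAACAAAAAAAAAAB ⇒ AA·AA·AA·AA·AA·B·AA·AA·AA·AA·AA·B·AA·AA·AA·AA·AA·AA·AA·AA·AA·AA·AC
    A ↦ AA
    B ↦ AC
    C ↦ B

A->AA, B->AC, C->B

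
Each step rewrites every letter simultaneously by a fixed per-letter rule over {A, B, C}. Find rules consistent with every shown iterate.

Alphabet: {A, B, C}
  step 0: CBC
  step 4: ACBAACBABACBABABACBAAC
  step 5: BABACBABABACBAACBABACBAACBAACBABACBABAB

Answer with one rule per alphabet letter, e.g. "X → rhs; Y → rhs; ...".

  step 4 ⇒ step 5: ACBAACBABACBABABACBAAC ⇒ BA·B·AC·BA·BA·B·AC·BA·AC·BA·B·AC·BA·AC·BA·AC·BA·B·AC·BA·BA·B
    A ↦ BA
    B ↦ AC
    C ↦ B

A->BA, B->AC, C->B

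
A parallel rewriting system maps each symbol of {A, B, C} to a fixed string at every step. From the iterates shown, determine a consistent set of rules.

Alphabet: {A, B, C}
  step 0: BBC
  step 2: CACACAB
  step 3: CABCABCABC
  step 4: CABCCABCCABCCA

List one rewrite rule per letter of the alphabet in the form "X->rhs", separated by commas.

  step 3 ⇒ step 4: CABCABCABC ⇒ CA·B·C·CA·B·C·CA·B·C·CA
    A ↦ B
    B ↦ C
    C ↦ CA

A->B, B->C, C->CA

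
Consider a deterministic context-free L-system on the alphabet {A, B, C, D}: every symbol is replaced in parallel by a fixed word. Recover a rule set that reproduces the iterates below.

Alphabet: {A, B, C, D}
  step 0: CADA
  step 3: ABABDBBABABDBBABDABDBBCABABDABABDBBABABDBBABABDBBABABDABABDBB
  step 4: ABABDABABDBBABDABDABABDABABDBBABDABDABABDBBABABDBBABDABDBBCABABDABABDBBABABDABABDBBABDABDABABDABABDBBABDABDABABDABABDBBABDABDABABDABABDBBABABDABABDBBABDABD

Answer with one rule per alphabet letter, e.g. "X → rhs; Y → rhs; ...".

A->AB, B->ABD, C->BBC, D->BB

  step 3 ⇒ step 4: ABABDBBABABDBBABDABDBBCABABDABABDBBABABDBBABABDBBABABDABABDBB ⇒ AB·ABD·AB·ABD·BB·ABD·ABD·AB·ABD·AB·ABD·BB·ABD·ABD·AB·ABD·BB·AB·ABD·BB·ABD·ABD·BBC·AB·ABD·AB·ABD·BB·AB·ABD·AB·ABD·BB·ABD·ABD·AB·ABD·AB·ABD·BB·ABD·ABD·AB·ABD·AB·ABD·BB·ABD·ABD·AB·ABD·AB·ABD·BB·AB·ABD·AB·ABD·BB·ABD·ABD
    A ↦ AB
    B ↦ ABD
    C ↦ BBC
    D ↦ BB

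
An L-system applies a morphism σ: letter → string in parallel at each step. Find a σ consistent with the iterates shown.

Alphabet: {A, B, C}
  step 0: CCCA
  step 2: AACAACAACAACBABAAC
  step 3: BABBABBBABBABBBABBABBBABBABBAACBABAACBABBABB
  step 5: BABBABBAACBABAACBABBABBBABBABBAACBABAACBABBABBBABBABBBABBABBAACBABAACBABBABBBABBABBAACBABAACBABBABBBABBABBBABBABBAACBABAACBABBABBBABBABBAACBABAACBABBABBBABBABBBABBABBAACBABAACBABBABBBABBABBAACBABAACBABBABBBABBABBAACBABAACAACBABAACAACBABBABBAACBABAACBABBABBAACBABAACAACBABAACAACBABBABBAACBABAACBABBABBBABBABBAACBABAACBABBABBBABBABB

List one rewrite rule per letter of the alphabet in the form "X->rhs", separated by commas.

A->BAB, B->AAC, C->B

  step 2 ⇒ step 3: AACAACAACAACBABAAC ⇒ BAB·BAB·B·BAB·BAB·B·BAB·BAB·B·BAB·BAB·B·AAC·BAB·AAC·BAB·BAB·B
    A ↦ BAB
    B ↦ AAC
    C ↦ B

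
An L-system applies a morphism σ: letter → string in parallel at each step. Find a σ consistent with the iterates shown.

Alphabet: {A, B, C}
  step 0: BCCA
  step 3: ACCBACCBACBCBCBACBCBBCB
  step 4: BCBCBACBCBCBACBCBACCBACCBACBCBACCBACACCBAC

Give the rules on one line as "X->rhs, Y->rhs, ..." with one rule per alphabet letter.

  step 3 ⇒ step 4: ACCBACCBACBCBCBACBCBBCB ⇒ B·CB·CB·AC·B·CB·CB·AC·B·CB·AC·CB·AC·CB·AC·B·CB·AC·CB·AC·AC·CB·AC
    A ↦ B
    B ↦ AC
    C ↦ CB

A->B, B->AC, C->CB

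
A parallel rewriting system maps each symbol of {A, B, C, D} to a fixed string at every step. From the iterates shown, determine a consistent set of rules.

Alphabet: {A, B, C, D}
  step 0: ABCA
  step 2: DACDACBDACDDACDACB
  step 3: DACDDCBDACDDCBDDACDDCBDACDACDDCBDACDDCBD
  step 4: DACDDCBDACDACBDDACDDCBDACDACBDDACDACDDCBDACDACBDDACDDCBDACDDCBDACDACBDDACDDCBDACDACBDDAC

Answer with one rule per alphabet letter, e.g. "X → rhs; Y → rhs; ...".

  step 3 ⇒ step 4: DACDDCBDACDDCBDDACDDCBDACDACDDCBDACDDCBD ⇒ DAC·DDC·B·DAC·DAC·B·D·DAC·DDC·B·DAC·DAC·B·D·DAC·DAC·DDC·B·DAC·DAC·B·D·DAC·DDC·B·DAC·DDC·B·DAC·DAC·B·D·DAC·DDC·B·DAC·DAC·B·D·DAC
    A ↦ DDC
    B ↦ D
    C ↦ B
    D ↦ DAC

A->DDC, B->D, C->B, D->DAC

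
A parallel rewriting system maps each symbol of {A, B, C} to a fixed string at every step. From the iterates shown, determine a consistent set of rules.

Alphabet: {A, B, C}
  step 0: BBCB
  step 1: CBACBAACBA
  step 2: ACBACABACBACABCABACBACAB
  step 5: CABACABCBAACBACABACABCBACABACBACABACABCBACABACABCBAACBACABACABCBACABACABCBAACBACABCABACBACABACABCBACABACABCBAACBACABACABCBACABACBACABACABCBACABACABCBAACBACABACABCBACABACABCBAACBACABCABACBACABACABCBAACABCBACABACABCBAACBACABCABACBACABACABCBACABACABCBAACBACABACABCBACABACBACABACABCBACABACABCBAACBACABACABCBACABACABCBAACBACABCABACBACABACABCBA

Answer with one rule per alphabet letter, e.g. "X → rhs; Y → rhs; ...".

  step 1 ⇒ step 2: CBACBAACBA ⇒ A·CBA·CAB·A·CBA·CAB·CAB·A·CBA·CAB
    A ↦ CAB
    B ↦ CBA
    C ↦ A

A->CAB, B->CBA, C->A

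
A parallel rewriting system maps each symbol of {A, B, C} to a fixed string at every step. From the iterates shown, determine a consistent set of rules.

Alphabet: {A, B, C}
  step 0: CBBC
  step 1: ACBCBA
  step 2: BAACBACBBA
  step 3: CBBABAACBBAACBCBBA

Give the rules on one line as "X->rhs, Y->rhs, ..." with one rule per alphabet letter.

A->BA, B->CB, C->A

  step 2 ⇒ step 3: BAACBACBBA ⇒ CB·BA·BA·A·CB·BA·A·CB·CB·BA
    A ↦ BA
    B ↦ CB
    C ↦ A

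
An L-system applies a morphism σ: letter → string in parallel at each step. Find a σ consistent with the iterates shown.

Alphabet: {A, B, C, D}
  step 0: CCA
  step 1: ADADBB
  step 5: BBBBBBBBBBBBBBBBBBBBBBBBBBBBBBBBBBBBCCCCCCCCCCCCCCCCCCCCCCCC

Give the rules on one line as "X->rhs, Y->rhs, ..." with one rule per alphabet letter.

A->BB, B->CC, C->AD, D->B

  step 0 ⇒ step 1: CCA ⇒ AD·AD·BB
    A ↦ BB
    C ↦ AD
    B ↦ CC  (constrained at step 1)
    D ↦ B  (constrained at step 1)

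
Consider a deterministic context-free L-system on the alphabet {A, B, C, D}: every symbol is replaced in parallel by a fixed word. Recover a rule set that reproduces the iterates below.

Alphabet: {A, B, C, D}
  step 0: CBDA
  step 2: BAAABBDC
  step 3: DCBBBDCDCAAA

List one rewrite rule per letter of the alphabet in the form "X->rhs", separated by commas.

A->B, B->DC, C->A, D->AA

  step 2 ⇒ step 3: BAAABBDC ⇒ DC·B·B·B·DC·DC·AA·A
    A ↦ B
    B ↦ DC
    C ↦ A
    D ↦ AA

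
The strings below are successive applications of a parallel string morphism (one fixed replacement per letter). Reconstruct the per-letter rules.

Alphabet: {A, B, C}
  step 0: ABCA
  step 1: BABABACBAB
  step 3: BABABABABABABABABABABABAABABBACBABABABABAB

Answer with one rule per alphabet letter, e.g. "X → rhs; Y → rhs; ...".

A->BAB, B->A, C->BAC

  step 0 ⇒ step 1: ABCA ⇒ BAB·A·BAC·BAB
    A ↦ BAB
    B ↦ A
    C ↦ BAC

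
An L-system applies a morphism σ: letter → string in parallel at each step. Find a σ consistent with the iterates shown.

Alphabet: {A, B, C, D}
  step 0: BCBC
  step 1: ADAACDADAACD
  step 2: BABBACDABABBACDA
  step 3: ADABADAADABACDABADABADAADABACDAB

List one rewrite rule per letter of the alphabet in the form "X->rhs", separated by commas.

  step 2 ⇒ step 3: BABBACDABABBACDA ⇒ ADA·B·ADA·ADA·B·ACD·A·B·ADA·B·ADA·ADA·B·ACD·A·B
    A ↦ B
    B ↦ ADA
    C ↦ ACD
    D ↦ A

A->B, B->ADA, C->ACD, D->A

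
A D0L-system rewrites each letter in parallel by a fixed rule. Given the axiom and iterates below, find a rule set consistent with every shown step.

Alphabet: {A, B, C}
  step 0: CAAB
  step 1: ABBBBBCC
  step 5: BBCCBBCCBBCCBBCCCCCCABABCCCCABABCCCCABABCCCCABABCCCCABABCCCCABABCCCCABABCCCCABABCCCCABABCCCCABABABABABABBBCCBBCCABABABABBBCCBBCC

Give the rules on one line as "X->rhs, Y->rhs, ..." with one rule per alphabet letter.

A->BB, B->CC, C->AB

  step 0 ⇒ step 1: CAAB ⇒ AB·BB·BB·CC
    A ↦ BB
    B ↦ CC
    C ↦ AB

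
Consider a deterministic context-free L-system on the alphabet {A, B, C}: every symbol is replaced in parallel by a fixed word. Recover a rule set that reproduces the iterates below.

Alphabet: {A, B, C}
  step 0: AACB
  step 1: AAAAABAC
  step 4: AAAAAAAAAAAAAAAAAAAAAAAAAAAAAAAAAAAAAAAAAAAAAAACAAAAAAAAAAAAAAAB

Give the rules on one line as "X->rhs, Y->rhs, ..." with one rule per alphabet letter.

  step 0 ⇒ step 1: AACB ⇒ AA·AA·AB·AC
    A ↦ AA
    B ↦ AC
    C ↦ AB

A->AA, B->AC, C->AB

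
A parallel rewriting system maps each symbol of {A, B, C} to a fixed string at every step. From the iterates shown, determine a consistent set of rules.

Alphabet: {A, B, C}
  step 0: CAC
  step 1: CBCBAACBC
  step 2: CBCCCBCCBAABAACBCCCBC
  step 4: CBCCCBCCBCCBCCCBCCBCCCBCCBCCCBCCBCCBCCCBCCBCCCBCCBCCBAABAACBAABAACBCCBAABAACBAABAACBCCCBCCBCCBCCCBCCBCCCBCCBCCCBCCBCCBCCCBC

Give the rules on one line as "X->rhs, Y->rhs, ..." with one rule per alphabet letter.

  step 1 ⇒ step 2: CBCBAACBC ⇒ CBC·C·CBC·C·BAA·BAA·CBC·C·CBC
    A ↦ BAA
    B ↦ C
    C ↦ CBC

A->BAA, B->C, C->CBC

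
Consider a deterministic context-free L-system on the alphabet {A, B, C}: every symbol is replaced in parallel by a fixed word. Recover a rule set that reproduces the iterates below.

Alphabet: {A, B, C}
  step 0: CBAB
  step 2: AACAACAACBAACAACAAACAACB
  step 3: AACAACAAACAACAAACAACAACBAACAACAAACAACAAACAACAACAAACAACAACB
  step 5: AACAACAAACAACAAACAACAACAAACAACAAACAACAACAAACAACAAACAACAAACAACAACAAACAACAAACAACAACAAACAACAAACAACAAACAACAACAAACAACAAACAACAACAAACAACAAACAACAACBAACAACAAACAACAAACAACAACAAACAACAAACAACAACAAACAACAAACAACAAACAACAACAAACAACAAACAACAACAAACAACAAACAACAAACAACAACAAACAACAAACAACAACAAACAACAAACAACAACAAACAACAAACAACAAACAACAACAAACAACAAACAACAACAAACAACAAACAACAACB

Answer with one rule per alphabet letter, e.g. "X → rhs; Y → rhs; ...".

A->AAC, B->ACB, C->A

  step 2 ⇒ step 3: AACAACAACBAACAACAAACAACB ⇒ AAC·AAC·A·AAC·AAC·A·AAC·AAC·A·ACB·AAC·AAC·A·AAC·AAC·A·AAC·AAC·AAC·A·AAC·AAC·A·ACB
    A ↦ AAC
    B ↦ ACB
    C ↦ A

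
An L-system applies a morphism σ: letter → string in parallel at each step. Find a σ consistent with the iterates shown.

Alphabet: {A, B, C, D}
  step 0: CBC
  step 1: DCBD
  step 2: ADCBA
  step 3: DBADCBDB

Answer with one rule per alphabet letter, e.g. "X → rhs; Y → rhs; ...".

  step 2 ⇒ step 3: ADCBA ⇒ DB·A·D·CB·DB
    A ↦ DB
    B ↦ CB
    C ↦ D
    D ↦ A

A->DB, B->CB, C->D, D->A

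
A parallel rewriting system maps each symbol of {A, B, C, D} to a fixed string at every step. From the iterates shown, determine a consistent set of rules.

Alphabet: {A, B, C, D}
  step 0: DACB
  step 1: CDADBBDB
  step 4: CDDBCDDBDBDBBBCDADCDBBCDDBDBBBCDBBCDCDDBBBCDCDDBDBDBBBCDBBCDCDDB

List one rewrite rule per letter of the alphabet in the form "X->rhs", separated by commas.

  step 0 ⇒ step 1: DACB ⇒ CD·AD·BB·DB
    A ↦ AD
    B ↦ DB
    C ↦ BB
    D ↦ CD

A->AD, B->DB, C->BB, D->CD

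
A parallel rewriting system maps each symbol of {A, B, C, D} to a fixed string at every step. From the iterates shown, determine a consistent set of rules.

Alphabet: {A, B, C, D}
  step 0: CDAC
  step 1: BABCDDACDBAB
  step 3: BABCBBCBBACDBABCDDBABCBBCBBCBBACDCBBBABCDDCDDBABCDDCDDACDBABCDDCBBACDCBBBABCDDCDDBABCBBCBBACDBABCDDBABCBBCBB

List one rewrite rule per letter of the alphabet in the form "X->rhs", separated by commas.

  step 0 ⇒ step 1: CDAC ⇒ BAB·CDD·ACD·BAB
    A ↦ ACD
    C ↦ BAB
    D ↦ CDD
    B ↦ CBB  (constrained at step 1)

A->ACD, B->CBB, C->BAB, D->CDD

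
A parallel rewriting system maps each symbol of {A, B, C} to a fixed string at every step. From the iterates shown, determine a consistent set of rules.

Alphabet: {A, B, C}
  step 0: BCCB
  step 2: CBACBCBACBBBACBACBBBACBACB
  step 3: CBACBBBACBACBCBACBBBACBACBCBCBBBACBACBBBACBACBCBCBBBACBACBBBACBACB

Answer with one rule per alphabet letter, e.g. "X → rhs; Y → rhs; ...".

A->BBA, B->CB, C->CBA

  step 2 ⇒ step 3: CBACBCBACBBBACBACBBBACBACB ⇒ CBA·CB·BBA·CBA·CB·CBA·CB·BBA·CBA·CB·CB·CB·BBA·CBA·CB·BBA·CBA·CB·CB·CB·BBA·CBA·CB·BBA·CBA·CB
    A ↦ BBA
    B ↦ CB
    C ↦ CBA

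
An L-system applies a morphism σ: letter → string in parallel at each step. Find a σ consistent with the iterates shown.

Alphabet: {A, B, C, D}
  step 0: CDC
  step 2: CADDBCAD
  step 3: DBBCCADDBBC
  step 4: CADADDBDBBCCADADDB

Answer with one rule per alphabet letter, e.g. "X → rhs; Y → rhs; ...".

A->B, B->AD, C->DB, D->C

  step 3 ⇒ step 4: DBBCCADDBBC ⇒ C·AD·AD·DB·DB·B·C·C·AD·AD·DB
    A ↦ B
    B ↦ AD
    C ↦ DB
    D ↦ C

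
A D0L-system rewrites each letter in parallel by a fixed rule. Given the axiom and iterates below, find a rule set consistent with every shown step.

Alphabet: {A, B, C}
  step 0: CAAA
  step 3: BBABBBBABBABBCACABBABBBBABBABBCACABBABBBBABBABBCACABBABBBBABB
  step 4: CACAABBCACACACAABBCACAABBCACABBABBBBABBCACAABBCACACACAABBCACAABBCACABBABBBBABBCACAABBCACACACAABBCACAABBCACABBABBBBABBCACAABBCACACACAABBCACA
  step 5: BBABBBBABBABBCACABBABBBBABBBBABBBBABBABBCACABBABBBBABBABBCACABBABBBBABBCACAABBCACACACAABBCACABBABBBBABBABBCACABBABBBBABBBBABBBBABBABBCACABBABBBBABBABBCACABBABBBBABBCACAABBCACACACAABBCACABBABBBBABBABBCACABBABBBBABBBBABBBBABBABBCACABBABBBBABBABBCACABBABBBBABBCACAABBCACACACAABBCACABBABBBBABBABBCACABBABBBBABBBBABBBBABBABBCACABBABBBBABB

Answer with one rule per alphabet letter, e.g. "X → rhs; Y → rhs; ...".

  step 4 ⇒ step 5: CACAABBCACACACAABBCACAABBCACABBABBBBABBCACAABBCACACACAABBCACAABBCACABBABBBBABBCACAABBCACACACAABBCACAABBCACABBABBBBABBCACAABBCACACACAABBCACA ⇒ BB·ABB·BB·ABB·ABB·CA·CA·BB·ABB·BB·ABB·BB·ABB·BB·ABB·ABB·CA·CA·BB·ABB·BB·ABB·ABB·CA·CA·BB·ABB·BB·ABB·CA·CA·ABB·CA·CA·CA·CA·ABB·CA·CA·BB·ABB·BB·ABB·ABB·CA·CA·BB·ABB·BB·ABB·BB·ABB·BB·ABB·ABB·CA·CA·BB·ABB·BB·ABB·ABB·CA·CA·BB·ABB·BB·ABB·CA·CA·ABB·CA·CA·CA·CA·ABB·CA·CA·BB·ABB·BB·ABB·ABB·CA·CA·BB·ABB·BB·ABB·BB·ABB·BB·ABB·ABB·CA·CA·BB·ABB·BB·ABB·ABB·CA·CA·BB·ABB·BB·ABB·CA·CA·ABB·CA·CA·CA·CA·ABB·CA·CA·BB·ABB·BB·ABB·ABB·CA·CA·BB·ABB·BB·ABB·BB·ABB·BB·ABB·ABB·CA·CA·BB·ABB·BB·ABB
    A ↦ ABB
    B ↦ CA
    C ↦ BB

A->ABB, B->CA, C->BB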